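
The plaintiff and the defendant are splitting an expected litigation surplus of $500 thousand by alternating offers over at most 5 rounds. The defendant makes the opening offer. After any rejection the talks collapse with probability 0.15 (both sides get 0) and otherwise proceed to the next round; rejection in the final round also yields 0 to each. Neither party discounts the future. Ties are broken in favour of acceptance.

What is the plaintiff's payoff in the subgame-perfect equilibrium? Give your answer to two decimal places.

109.81

Round 5 (the defendant proposes): the plaintiff will accept anything ≥ 0, so the defendant offers 0 and keeps 500.
Round 4 (the plaintiff proposes): rejecting gives the defendant an expected 0.85 × 500 = 425. The plaintiff offers 425 and keeps 500 − 425 = 75.
Round 3 (the defendant proposes): rejecting gives the plaintiff an expected 0.85 × 75 = 63.75, so the defendant offers 63.75, keeping 436.25.
Round 2 (the plaintiff proposes): rejecting gives the defendant an expected 0.85 × 436.25 = 370.8125; the plaintiff offers that and keeps 129.1875.
Round 1 (the defendant proposes): rejecting gives the plaintiff an expected 0.85 × 129.1875 = 109.809375; the defendant offers that and keeps 390.190625.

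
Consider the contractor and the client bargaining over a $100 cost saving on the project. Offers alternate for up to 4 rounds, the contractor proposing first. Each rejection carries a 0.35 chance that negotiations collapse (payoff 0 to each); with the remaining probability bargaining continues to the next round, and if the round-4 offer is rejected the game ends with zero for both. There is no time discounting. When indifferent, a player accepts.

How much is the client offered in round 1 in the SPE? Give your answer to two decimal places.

50.21

Round 4 (the client proposes): the contractor will accept anything ≥ 0, so the client offers 0 and keeps 100.
Round 3 (the contractor proposes): rejecting gives the client an expected 0.65 × 100 = 65; the contractor offers that and keeps 35.
Round 2 (the client proposes): rejecting gives the contractor an expected 0.65 × 35 = 22.75. The client offers 22.75 and keeps 100 − 22.75 = 77.25.
Round 1 (the contractor proposes): rejecting gives the client an expected 0.65 × 77.25 = 50.2125, so the contractor offers 50.2125, keeping 49.7875.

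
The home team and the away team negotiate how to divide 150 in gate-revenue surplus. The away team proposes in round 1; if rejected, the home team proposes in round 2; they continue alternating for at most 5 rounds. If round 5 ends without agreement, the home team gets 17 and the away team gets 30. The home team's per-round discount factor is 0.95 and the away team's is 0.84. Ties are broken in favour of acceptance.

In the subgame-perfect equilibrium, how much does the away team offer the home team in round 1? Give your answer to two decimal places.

51.82

Round 5 (the away team proposes): the home team gets 17 if talks fail, so the away team offers 17 and keeps 133.
Round 4 (the home team proposes): the away team can get 133 next round, worth 0.84 × 133 = 111.72 now. The home team offers 111.72 and keeps 150 − 111.72 = 38.28.
Round 3 (the away team proposes): the home team can get 38.28 next round, worth 0.95 × 38.28 = 36.366 now. The away team offers 36.366 and keeps 150 − 36.366 = 113.634.
Round 2 (the home team proposes): the away team can get 113.634 next round, worth 0.84 × 113.634 = 95.45256 now; the home team offers that and keeps 54.54744.
Round 1 (the away team proposes): the home team can get 54.54744 next round, worth 0.95 × 54.54744 = 51.820068 now. The away team offers 51.820068 and keeps 150 − 51.820068 = 98.179932.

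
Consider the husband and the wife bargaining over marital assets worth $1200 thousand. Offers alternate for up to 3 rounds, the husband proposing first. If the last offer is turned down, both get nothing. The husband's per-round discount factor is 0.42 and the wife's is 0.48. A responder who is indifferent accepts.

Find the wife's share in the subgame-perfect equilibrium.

Solve by backward induction from round 3.
Round 3 (the husband proposes): the wife will accept anything ≥ 0, so the husband offers 0 and keeps 1200.
Round 2 (the wife proposes): the husband can get 1200 next round, worth 0.42 × 1200 = 504 now. The wife offers 504 and keeps 1200 − 504 = 696.
Round 1 (the husband proposes): the wife can get 696 next round, worth 0.48 × 696 = 334.08 now; the husband offers that and keeps 865.92.

334.08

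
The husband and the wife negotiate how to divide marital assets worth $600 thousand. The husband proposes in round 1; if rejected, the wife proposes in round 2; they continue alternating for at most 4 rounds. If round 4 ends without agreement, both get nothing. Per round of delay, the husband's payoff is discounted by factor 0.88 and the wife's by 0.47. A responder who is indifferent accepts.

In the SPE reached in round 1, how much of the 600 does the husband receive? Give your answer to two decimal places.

Round 4 (the wife proposes): the husband will accept anything ≥ 0, so the wife offers 0 and keeps 600.
Round 3 (the husband proposes): the wife can get 600 next round, worth 0.47 × 600 = 282 now; the husband offers that and keeps 318.
Round 2 (the wife proposes): the husband can get 318 next round, worth 0.88 × 318 = 279.84 now, so the wife offers 279.84, keeping 320.16.
Round 1 (the husband proposes): the wife can get 320.16 next round, worth 0.47 × 320.16 = 150.4752 now, so the husband offers 150.4752, keeping 449.5248.

449.52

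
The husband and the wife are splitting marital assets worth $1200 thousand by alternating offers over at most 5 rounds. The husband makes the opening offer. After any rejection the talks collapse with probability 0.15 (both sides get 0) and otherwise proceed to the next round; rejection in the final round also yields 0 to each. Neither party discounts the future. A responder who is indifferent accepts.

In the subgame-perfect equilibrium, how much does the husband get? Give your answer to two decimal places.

936.46

By backward induction:
Round 5 (the husband proposes): rejection yields 0 for the wife; the husband offers 0 and keeps 1200.
Round 4 (the wife proposes): rejecting gives the husband an expected 0.85 × 1200 = 1020; the wife offers that and keeps 180.
Round 3 (the husband proposes): rejecting gives the wife an expected 0.85 × 180 = 153, so the husband offers 153, keeping 1047.
Round 2 (the wife proposes): rejecting gives the husband an expected 0.85 × 1047 = 889.95. The wife offers 889.95 and keeps 1200 − 889.95 = 310.05.
Round 1 (the husband proposes): rejecting gives the wife an expected 0.85 × 310.05 = 263.5425; the husband offers that and keeps 936.4575.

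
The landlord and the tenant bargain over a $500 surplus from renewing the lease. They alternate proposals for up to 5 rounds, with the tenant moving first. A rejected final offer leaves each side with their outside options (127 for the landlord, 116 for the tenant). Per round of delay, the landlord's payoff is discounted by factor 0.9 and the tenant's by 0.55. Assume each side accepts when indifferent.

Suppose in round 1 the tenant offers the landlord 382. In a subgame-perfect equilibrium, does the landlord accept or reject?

Accept

Round 5 (the tenant proposes): the landlord gets 127 if talks fail, so the tenant offers 127 and keeps 373.
Round 4 (the landlord proposes): the tenant can get 373 next round, worth 0.55 × 373 = 205.15 now. The landlord offers 205.15 and keeps 500 − 205.15 = 294.85.
Round 3 (the tenant proposes): the landlord can get 294.85 next round, worth 0.9 × 294.85 = 265.365 now. The tenant offers 265.365 and keeps 500 − 265.365 = 234.635.
Round 2 (the landlord proposes): the tenant can get 234.635 next round, worth 0.55 × 234.635 = 129.04925 now, so the landlord offers 129.04925, keeping 370.95075.
So by rejecting in round 1, the landlord gets 370.95075 next round, worth 0.9 × 370.95075 = 333.855675 now.
Offer 382 ≥ 333.855675, so the landlord accepts.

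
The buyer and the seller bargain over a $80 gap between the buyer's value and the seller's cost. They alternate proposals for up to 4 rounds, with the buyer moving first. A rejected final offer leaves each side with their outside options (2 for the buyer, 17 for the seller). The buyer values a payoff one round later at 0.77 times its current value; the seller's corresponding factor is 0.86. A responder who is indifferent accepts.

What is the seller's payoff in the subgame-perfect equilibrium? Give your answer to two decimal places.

60.24

Round 4 (the seller proposes): the buyer gets 2 if talks fail, so the seller offers 2 and keeps 78.
Round 3 (the buyer proposes): the seller can get 78 next round, worth 0.86 × 78 = 67.08 now. The buyer offers 67.08 and keeps 80 − 67.08 = 12.92.
Round 2 (the seller proposes): the buyer can get 12.92 next round, worth 0.77 × 12.92 = 9.9484 now. The seller offers 9.9484 and keeps 80 − 9.9484 = 70.0516.
Round 1 (the buyer proposes): the seller can get 70.0516 next round, worth 0.86 × 70.0516 = 60.244376 now. The buyer offers 60.244376 and keeps 80 − 60.244376 = 19.755624.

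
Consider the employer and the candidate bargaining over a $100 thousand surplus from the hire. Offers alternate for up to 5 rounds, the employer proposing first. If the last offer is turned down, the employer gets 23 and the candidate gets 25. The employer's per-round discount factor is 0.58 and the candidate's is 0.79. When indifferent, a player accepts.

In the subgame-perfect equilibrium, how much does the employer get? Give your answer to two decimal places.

46.37

Round 5 (the employer proposes): the candidate gets 25 if talks fail, so the employer offers 25 and keeps 75.
Round 4 (the candidate proposes): the employer can get 75 next round, worth 0.58 × 75 = 43.5 now, so the candidate offers 43.5, keeping 56.5.
Round 3 (the employer proposes): the candidate can get 56.5 next round, worth 0.79 × 56.5 = 44.635 now, so the employer offers 44.635, keeping 55.365.
Round 2 (the candidate proposes): the employer can get 55.365 next round, worth 0.58 × 55.365 = 32.1117 now, so the candidate offers 32.1117, keeping 67.8883.
Round 1 (the employer proposes): the candidate can get 67.8883 next round, worth 0.79 × 67.8883 = 53.631757 now; the employer offers that and keeps 46.368243.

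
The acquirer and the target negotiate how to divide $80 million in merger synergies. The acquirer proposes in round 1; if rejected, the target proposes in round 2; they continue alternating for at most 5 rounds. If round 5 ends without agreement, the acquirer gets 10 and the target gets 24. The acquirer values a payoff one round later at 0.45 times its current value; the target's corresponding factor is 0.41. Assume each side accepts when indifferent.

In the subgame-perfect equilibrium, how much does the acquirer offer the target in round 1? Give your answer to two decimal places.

Round 5 (the acquirer proposes): the target gets 24 if talks fail, so the acquirer offers 24 and keeps 56.
Round 4 (the target proposes): the acquirer can get 56 next round, worth 0.45 × 56 = 25.2 now, so the target offers 25.2, keeping 54.8.
Round 3 (the acquirer proposes): the target can get 54.8 next round, worth 0.41 × 54.8 = 22.468 now, so the acquirer offers 22.468, keeping 57.532.
Round 2 (the target proposes): the acquirer can get 57.532 next round, worth 0.45 × 57.532 = 25.8894 now. The target offers 25.8894 and keeps 80 − 25.8894 = 54.1106.
Round 1 (the acquirer proposes): the target can get 54.1106 next round, worth 0.41 × 54.1106 = 22.185346 now; the acquirer offers that and keeps 57.814654.

22.19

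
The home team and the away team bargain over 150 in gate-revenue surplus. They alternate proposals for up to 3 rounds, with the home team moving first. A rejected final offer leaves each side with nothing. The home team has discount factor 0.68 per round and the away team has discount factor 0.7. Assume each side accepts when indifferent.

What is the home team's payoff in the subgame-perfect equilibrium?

116.4

Round 3 (the home team proposes): rejection yields 0 for the away team; the home team offers 0 and keeps 150.
Round 2 (the away team proposes): the home team can get 150 next round, worth 0.68 × 150 = 102 now; the away team offers that and keeps 48.
Round 1 (the home team proposes): the away team can get 48 next round, worth 0.7 × 48 = 33.6 now. The home team offers 33.6 and keeps 150 − 33.6 = 116.4.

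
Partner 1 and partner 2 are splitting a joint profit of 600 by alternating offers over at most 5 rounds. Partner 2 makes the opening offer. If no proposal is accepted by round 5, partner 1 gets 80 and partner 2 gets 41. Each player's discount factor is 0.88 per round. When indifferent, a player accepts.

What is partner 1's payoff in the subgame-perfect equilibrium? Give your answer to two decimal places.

160.40

Round 5 (partner 2 proposes): partner 1 gets 80 if talks fail, so partner 2 offers 80 and keeps 520.
Round 4 (partner 1 proposes): partner 2 can get 520 next round, worth 0.88 × 520 = 457.6 now, so partner 1 offers 457.6, keeping 142.4.
Round 3 (partner 2 proposes): partner 1 can get 142.4 next round, worth 0.88 × 142.4 = 125.312 now; partner 2 offers that and keeps 474.688.
Round 2 (partner 1 proposes): partner 2 can get 474.688 next round, worth 0.88 × 474.688 = 417.72544 now. Partner 1 offers 417.72544 and keeps 600 − 417.72544 = 182.27456.
Round 1 (partner 2 proposes): partner 1 can get 182.27456 next round, worth 0.88 × 182.27456 = 160.4016128 now. Partner 2 offers 160.4016128 and keeps 600 − 160.4016128 = 439.5983872.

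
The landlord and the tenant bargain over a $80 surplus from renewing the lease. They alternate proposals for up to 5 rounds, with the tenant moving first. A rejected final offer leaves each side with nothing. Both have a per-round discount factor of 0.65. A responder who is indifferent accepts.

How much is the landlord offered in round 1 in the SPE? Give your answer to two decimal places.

Work backward from the last round.
Round 5 (the tenant proposes): the landlord will accept anything ≥ 0, so the tenant offers 0 and keeps 80.
Round 4 (the landlord proposes): the tenant can get 80 next round, worth 0.65 × 80 = 52 now; the landlord offers that and keeps 28.
Round 3 (the tenant proposes): the landlord can get 28 next round, worth 0.65 × 28 = 18.2 now; the tenant offers that and keeps 61.8.
Round 2 (the landlord proposes): the tenant can get 61.8 next round, worth 0.65 × 61.8 = 40.17 now. The landlord offers 40.17 and keeps 80 − 40.17 = 39.83.
Round 1 (the tenant proposes): the landlord can get 39.83 next round, worth 0.65 × 39.83 = 25.8895 now, so the tenant offers 25.8895, keeping 54.1105.

25.89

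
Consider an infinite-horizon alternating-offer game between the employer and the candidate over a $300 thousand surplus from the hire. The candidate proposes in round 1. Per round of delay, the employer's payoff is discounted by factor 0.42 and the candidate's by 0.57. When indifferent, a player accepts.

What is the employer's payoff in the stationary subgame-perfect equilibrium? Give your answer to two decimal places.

In a stationary SPE each proposer offers the other exactly their discounted continuation value.
If the candidate keeps x when proposing and the employer keeps y when proposing, then x = 300 − 0.42y and y = 300 − 0.57x.
Solving: x = 300(1 − 0.42) / (1 − 0.57·0.42) = 174 / 0.7606 ≈ 228.7668.
The employer gets 300 − 228.7668 ≈ 71.2332.

71.23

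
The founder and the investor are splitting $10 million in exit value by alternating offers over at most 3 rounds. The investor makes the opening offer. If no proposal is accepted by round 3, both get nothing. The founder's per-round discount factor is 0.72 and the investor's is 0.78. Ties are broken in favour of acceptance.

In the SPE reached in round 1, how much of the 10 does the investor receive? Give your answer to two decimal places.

Round 3 (the investor proposes): the founder will accept anything ≥ 0, so the investor offers 0 and keeps 10.
Round 2 (the founder proposes): the investor can get 10 next round, worth 0.78 × 10 = 7.8 now; the founder offers that and keeps 2.2.
Round 1 (the investor proposes): the founder can get 2.2 next round, worth 0.72 × 2.2 = 1.584 now; the investor offers that and keeps 8.416.

8.42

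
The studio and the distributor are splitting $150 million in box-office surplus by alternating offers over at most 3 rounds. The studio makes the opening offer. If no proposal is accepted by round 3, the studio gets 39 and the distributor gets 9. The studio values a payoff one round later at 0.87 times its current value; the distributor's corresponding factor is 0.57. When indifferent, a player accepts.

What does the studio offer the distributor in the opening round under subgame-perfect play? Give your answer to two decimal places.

Round 3 (the studio proposes): the distributor gets 9 if talks fail, so the studio offers 9 and keeps 141.
Round 2 (the distributor proposes): the studio can get 141 next round, worth 0.87 × 141 = 122.67 now. The distributor offers 122.67 and keeps 150 − 122.67 = 27.33.
Round 1 (the studio proposes): the distributor can get 27.33 next round, worth 0.57 × 27.33 = 15.5781 now; the studio offers that and keeps 134.4219.

15.58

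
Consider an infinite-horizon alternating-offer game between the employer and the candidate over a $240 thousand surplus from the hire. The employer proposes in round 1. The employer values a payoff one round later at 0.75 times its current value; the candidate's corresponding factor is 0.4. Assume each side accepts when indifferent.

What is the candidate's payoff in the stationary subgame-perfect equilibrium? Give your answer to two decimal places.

When the employer proposes, the candidate accepts any offer worth at least 0.4 times what the candidate would get by proposing next round; and vice versa.
This gives x = 240 − 0.4y and y = 240 − 0.75x, where x and y are each side's share when it proposes.
Hence (1 − 0.4·0.75)x = 240(1 − 0.4), i.e. 0.7·x = 144.
x ≈ 205.7143; the candidate's share is 240 − x ≈ 34.2857.

34.29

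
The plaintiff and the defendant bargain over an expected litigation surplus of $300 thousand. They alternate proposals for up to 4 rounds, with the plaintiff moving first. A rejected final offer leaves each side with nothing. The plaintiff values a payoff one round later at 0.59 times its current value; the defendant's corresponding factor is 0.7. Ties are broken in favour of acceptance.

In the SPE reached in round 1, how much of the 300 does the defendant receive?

172.83

Solve by backward induction from round 4.
Round 4 (the defendant proposes): rejection yields 0 for the plaintiff; the defendant offers 0 and keeps 300.
Round 3 (the plaintiff proposes): the defendant can get 300 next round, worth 0.7 × 300 = 210 now. The plaintiff offers 210 and keeps 300 − 210 = 90.
Round 2 (the defendant proposes): the plaintiff can get 90 next round, worth 0.59 × 90 = 53.1 now. The defendant offers 53.1 and keeps 300 − 53.1 = 246.9.
Round 1 (the plaintiff proposes): the defendant can get 246.9 next round, worth 0.7 × 246.9 = 172.83 now, so the plaintiff offers 172.83, keeping 127.17.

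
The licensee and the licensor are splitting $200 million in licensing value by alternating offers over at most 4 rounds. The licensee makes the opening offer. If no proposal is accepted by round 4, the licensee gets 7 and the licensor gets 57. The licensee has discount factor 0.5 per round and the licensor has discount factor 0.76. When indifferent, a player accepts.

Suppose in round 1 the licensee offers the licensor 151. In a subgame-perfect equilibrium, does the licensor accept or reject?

Round 4 (the licensor proposes): the licensee gets 7 if talks fail, so the licensor offers 7 and keeps 193.
Round 3 (the licensee proposes): the licensor can get 193 next round, worth 0.76 × 193 = 146.68 now. The licensee offers 146.68 and keeps 200 − 146.68 = 53.32.
Round 2 (the licensor proposes): the licensee can get 53.32 next round, worth 0.5 × 53.32 = 26.66 now, so the licensor offers 26.66, keeping 173.34.
So by rejecting in round 1, the licensor gets 173.34 next round, worth 0.76 × 173.34 = 131.7384 now.
Offer 151 ≥ 131.7384, so the licensor accepts.

Accept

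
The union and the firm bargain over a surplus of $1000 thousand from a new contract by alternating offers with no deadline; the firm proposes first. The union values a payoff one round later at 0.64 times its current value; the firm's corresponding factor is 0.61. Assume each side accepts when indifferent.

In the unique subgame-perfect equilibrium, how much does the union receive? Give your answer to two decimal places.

409.45

In a stationary SPE each proposer offers the other exactly their discounted continuation value.
If the firm keeps x when proposing and the union keeps y when proposing, then x = 1000 − 0.64y and y = 1000 − 0.61x.
Solving: x = 1000(1 − 0.64) / (1 − 0.61·0.64) = 360 / 0.6096 ≈ 590.5512.
The union gets 1000 − 590.5512 ≈ 409.4488.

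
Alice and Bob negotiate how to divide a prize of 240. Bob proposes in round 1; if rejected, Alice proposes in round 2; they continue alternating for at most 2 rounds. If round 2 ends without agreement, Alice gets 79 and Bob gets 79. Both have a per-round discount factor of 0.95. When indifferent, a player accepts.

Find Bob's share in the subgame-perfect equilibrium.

By backward induction:
Round 2 (Alice proposes): Bob gets 79 if talks fail, so Alice offers 79 and keeps 161.
Round 1 (Bob proposes): Alice can get 161 next round, worth 0.95 × 161 = 152.95 now, so Bob offers 152.95, keeping 87.05.

87.05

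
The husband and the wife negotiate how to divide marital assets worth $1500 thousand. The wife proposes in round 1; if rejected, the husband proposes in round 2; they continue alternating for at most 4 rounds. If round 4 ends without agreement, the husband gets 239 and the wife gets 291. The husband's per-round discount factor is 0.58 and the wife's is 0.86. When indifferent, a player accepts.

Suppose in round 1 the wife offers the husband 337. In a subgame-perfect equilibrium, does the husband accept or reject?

Round 4 (the husband proposes): the wife gets 291 if talks fail, so the husband offers 291 and keeps 1209.
Round 3 (the wife proposes): the husband can get 1209 next round, worth 0.58 × 1209 = 701.22 now; the wife offers that and keeps 798.78.
Round 2 (the husband proposes): the wife can get 798.78 next round, worth 0.86 × 798.78 = 686.9508 now; the husband offers that and keeps 813.0492.
So by rejecting in round 1, the husband gets 813.0492 next round, worth 0.58 × 813.0492 = 471.568536 now.
Offer 337 < 471.568536, so the husband rejects.

Reject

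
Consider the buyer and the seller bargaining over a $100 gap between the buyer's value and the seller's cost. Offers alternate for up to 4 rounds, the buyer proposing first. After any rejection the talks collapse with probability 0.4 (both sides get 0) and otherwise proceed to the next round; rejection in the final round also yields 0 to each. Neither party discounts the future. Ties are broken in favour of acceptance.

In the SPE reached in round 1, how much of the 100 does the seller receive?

Round 4 (the seller proposes): rejection yields 0 for the buyer; the seller offers 0 and keeps 100.
Round 3 (the buyer proposes): rejecting gives the seller an expected 0.6 × 100 = 60. The buyer offers 60 and keeps 100 − 60 = 40.
Round 2 (the seller proposes): rejecting gives the buyer an expected 0.6 × 40 = 24; the seller offers that and keeps 76.
Round 1 (the buyer proposes): rejecting gives the seller an expected 0.6 × 76 = 45.6; the buyer offers that and keeps 54.4.

45.6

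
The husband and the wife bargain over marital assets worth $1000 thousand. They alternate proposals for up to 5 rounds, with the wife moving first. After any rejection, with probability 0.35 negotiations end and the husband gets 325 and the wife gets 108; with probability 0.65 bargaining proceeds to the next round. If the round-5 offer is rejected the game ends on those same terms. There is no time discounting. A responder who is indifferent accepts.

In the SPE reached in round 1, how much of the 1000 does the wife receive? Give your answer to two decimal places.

Round 5 (the wife proposes): the husband gets 325 if talks fail, so the wife offers 325 and keeps 675.
Round 4 (the husband proposes): rejecting gives the wife an expected 0.65 × 675 + 0.35 × 108 = 476.55. The husband offers 476.55 and keeps 1000 − 476.55 = 523.45.
Round 3 (the wife proposes): rejecting gives the husband an expected 0.65 × 523.45 + 0.35 × 325 = 453.9925. The wife offers 453.9925 and keeps 1000 − 453.9925 = 546.0075.
Round 2 (the husband proposes): rejecting gives the wife an expected 0.65 × 546.0075 + 0.35 × 108 = 392.704875; the husband offers that and keeps 607.295125.
Round 1 (the wife proposes): rejecting gives the husband an expected 0.65 × 607.295125 + 0.35 × 325 = 508.49183125. The wife offers 508.49183125 and keeps 1000 − 508.49183125 = 491.50816875.

491.51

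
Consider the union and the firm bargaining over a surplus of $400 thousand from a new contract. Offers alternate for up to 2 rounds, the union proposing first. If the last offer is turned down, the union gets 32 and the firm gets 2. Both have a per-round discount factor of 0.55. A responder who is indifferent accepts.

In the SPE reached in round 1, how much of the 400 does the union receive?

Round 2 (the firm proposes): the union gets 32 if talks fail, so the firm offers 32 and keeps 368.
Round 1 (the union proposes): the firm can get 368 next round, worth 0.55 × 368 = 202.4 now; the union offers that and keeps 197.6.

197.6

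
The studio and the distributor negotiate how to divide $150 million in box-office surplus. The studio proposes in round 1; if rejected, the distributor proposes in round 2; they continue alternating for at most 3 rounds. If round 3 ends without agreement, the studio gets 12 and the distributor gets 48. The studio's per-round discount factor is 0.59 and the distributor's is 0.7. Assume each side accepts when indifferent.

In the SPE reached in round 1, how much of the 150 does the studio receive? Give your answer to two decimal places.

Round 3 (the studio proposes): the distributor gets 48 if talks fail, so the studio offers 48 and keeps 102.
Round 2 (the distributor proposes): the studio can get 102 next round, worth 0.59 × 102 = 60.18 now, so the distributor offers 60.18, keeping 89.82.
Round 1 (the studio proposes): the distributor can get 89.82 next round, worth 0.7 × 89.82 = 62.874 now; the studio offers that and keeps 87.126.

87.13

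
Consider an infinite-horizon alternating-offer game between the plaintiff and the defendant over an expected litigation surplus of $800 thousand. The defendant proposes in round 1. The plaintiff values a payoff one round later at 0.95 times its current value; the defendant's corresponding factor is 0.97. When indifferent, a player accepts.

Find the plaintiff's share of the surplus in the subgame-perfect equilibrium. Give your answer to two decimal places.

290.45

When the defendant proposes, the plaintiff accepts any offer worth at least 0.95 times what the plaintiff would get by proposing next round; and vice versa.
This gives x = 800 − 0.95y and y = 800 − 0.97x, where x and y are each side's share when it proposes.
Hence (1 − 0.95·0.97)x = 800(1 − 0.95), i.e. 0.0785·x = 40.
x ≈ 509.5541; the plaintiff's share is 800 − x ≈ 290.4459.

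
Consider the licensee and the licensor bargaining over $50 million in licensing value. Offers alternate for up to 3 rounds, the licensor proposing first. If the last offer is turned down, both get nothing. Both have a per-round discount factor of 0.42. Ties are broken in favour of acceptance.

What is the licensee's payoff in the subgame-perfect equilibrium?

Round 3 (the licensor proposes): the licensee will accept anything ≥ 0, so the licensor offers 0 and keeps 50.
Round 2 (the licensee proposes): the licensor can get 50 next round, worth 0.42 × 50 = 21 now, so the licensee offers 21, keeping 29.
Round 1 (the licensor proposes): the licensee can get 29 next round, worth 0.42 × 29 = 12.18 now, so the licensor offers 12.18, keeping 37.82.

12.18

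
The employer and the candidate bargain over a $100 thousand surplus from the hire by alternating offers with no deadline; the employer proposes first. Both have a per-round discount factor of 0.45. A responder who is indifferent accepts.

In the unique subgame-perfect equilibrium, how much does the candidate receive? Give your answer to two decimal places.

31.03

When the employer proposes, the candidate accepts any offer worth at least 0.45 times what the candidate would get by proposing next round; and vice versa.
This gives x = 100 − 0.45y and y = 100 − 0.45x, where x and y are each side's share when it proposes.
Hence (1 − 0.45·0.45)x = 100(1 − 0.45), i.e. 0.7975·x = 55.
x ≈ 68.9655; the candidate's share is 100 − x ≈ 31.0345.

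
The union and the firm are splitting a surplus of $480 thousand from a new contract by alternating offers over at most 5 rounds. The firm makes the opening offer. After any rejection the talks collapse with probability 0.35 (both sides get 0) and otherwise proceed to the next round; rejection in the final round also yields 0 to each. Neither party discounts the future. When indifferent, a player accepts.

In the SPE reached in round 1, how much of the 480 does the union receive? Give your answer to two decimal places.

155.34

Round 5 (the firm proposes): rejection yields 0 for the union; the firm offers 0 and keeps 480.
Round 4 (the union proposes): rejecting gives the firm an expected 0.65 × 480 = 312; the union offers that and keeps 168.
Round 3 (the firm proposes): rejecting gives the union an expected 0.65 × 168 = 109.2, so the firm offers 109.2, keeping 370.8.
Round 2 (the union proposes): rejecting gives the firm an expected 0.65 × 370.8 = 241.02, so the union offers 241.02, keeping 238.98.
Round 1 (the firm proposes): rejecting gives the union an expected 0.65 × 238.98 = 155.337, so the firm offers 155.337, keeping 324.663.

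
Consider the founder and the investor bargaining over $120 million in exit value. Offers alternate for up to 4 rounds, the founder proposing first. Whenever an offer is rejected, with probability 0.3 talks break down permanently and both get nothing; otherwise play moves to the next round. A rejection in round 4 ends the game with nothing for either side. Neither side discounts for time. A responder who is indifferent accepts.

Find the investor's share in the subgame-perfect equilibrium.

66.36

Round 4 (the investor proposes): the founder will accept anything ≥ 0, so the investor offers 0 and keeps 120.
Round 3 (the founder proposes): rejecting gives the investor an expected 0.7 × 120 = 84. The founder offers 84 and keeps 120 − 84 = 36.
Round 2 (the investor proposes): rejecting gives the founder an expected 0.7 × 36 = 25.2; the investor offers that and keeps 94.8.
Round 1 (the founder proposes): rejecting gives the investor an expected 0.7 × 94.8 = 66.36; the founder offers that and keeps 53.64.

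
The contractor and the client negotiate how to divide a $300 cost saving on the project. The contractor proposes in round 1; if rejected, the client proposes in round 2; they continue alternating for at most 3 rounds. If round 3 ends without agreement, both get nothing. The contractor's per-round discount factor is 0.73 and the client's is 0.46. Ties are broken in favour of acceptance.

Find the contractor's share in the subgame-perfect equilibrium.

262.74

Work backward from the last round.
Round 3 (the contractor proposes): the client will accept anything ≥ 0, so the contractor offers 0 and keeps 300.
Round 2 (the client proposes): the contractor can get 300 next round, worth 0.73 × 300 = 219 now; the client offers that and keeps 81.
Round 1 (the contractor proposes): the client can get 81 next round, worth 0.46 × 81 = 37.26 now. The contractor offers 37.26 and keeps 300 − 37.26 = 262.74.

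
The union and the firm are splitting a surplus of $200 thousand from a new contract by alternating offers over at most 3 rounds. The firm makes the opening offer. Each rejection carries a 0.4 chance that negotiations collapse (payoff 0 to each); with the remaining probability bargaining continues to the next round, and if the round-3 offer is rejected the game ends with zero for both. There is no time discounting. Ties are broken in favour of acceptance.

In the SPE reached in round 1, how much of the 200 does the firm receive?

Round 3 (the firm proposes): the union will accept anything ≥ 0, so the firm offers 0 and keeps 200.
Round 2 (the union proposes): rejecting gives the firm an expected 0.6 × 200 = 120. The union offers 120 and keeps 200 − 120 = 80.
Round 1 (the firm proposes): rejecting gives the union an expected 0.6 × 80 = 48, so the firm offers 48, keeping 152.

152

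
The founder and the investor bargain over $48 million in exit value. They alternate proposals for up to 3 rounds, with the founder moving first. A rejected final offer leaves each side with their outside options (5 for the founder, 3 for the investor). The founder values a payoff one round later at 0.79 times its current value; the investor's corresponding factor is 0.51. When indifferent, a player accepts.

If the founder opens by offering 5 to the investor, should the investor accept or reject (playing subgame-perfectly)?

Round 3 (the founder proposes): the investor gets 3 if talks fail, so the founder offers 3 and keeps 45.
Round 2 (the investor proposes): the founder can get 45 next round, worth 0.79 × 45 = 35.55 now. The investor offers 35.55 and keeps 48 − 35.55 = 12.45.
So by rejecting in round 1, the investor gets 12.45 next round, worth 0.51 × 12.45 = 6.3495 now.
Offer 5 < 6.3495, so the investor rejects.

Reject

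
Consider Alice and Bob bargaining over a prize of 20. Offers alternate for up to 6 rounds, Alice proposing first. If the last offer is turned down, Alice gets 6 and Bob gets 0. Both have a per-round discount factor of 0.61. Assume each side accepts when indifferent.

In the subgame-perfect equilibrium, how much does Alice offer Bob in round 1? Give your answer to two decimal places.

7.71

Round 6 (Bob proposes): Alice gets 6 if talks fail, so Bob offers 6 and keeps 14.
Round 5 (Alice proposes): Bob can get 14 next round, worth 0.61 × 14 = 8.54 now, so Alice offers 8.54, keeping 11.46.
Round 4 (Bob proposes): Alice can get 11.46 next round, worth 0.61 × 11.46 = 6.9906 now. Bob offers 6.9906 and keeps 20 − 6.9906 = 13.0094.
Round 3 (Alice proposes): Bob can get 13.0094 next round, worth 0.61 × 13.0094 = 7.935734 now; Alice offers that and keeps 12.064266.
Round 2 (Bob proposes): Alice can get 12.064266 next round, worth 0.61 × 12.064266 = 7.35920226 now, so Bob offers 7.35920226, keeping 12.64079774.
Round 1 (Alice proposes): Bob can get 12.64079774 next round, worth 0.61 × 12.64079774 = 7.7108866214 now, so Alice offers 7.7108866214, keeping 12.2891133786.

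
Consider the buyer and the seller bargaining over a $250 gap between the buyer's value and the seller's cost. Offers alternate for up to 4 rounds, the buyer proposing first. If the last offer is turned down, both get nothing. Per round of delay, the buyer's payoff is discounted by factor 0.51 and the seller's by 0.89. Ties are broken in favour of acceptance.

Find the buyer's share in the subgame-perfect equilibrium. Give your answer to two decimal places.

Round 4 (the seller proposes): the buyer will accept anything ≥ 0, so the seller offers 0 and keeps 250.
Round 3 (the buyer proposes): the seller can get 250 next round, worth 0.89 × 250 = 222.5 now. The buyer offers 222.5 and keeps 250 − 222.5 = 27.5.
Round 2 (the seller proposes): the buyer can get 27.5 next round, worth 0.51 × 27.5 = 14.025 now. The seller offers 14.025 and keeps 250 − 14.025 = 235.975.
Round 1 (the buyer proposes): the seller can get 235.975 next round, worth 0.89 × 235.975 = 210.01775 now. The buyer offers 210.01775 and keeps 250 − 210.01775 = 39.98225.

39.98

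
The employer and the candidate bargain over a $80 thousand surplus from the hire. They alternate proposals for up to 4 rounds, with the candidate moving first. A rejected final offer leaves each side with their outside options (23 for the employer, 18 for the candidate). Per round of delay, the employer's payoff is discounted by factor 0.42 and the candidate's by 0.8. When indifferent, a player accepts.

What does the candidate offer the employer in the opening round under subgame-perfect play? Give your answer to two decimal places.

By backward induction:
Round 4 (the employer proposes): the candidate gets 18 if talks fail, so the employer offers 18 and keeps 62.
Round 3 (the candidate proposes): the employer can get 62 next round, worth 0.42 × 62 = 26.04 now. The candidate offers 26.04 and keeps 80 − 26.04 = 53.96.
Round 2 (the employer proposes): the candidate can get 53.96 next round, worth 0.8 × 53.96 = 43.168 now, so the employer offers 43.168, keeping 36.832.
Round 1 (the candidate proposes): the employer can get 36.832 next round, worth 0.42 × 36.832 = 15.46944 now, so the candidate offers 15.46944, keeping 64.53056.

15.47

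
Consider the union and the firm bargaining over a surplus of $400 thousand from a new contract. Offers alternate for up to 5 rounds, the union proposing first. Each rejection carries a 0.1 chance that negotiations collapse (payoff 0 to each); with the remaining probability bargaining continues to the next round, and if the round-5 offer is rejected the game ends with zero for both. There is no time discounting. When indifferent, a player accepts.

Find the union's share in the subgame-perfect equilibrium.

334.84

By backward induction:
Round 5 (the union proposes): the firm will accept anything ≥ 0, so the union offers 0 and keeps 400.
Round 4 (the firm proposes): rejecting gives the union an expected 0.9 × 400 = 360. The firm offers 360 and keeps 400 − 360 = 40.
Round 3 (the union proposes): rejecting gives the firm an expected 0.9 × 40 = 36. The union offers 36 and keeps 400 − 36 = 364.
Round 2 (the firm proposes): rejecting gives the union an expected 0.9 × 364 = 327.6, so the firm offers 327.6, keeping 72.4.
Round 1 (the union proposes): rejecting gives the firm an expected 0.9 × 72.4 = 65.16; the union offers that and keeps 334.84.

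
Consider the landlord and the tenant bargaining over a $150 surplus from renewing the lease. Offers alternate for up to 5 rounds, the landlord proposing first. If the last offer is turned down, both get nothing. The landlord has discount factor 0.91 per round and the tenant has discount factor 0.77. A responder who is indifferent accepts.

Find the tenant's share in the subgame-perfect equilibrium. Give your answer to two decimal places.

Round 5 (the landlord proposes): rejection yields 0 for the tenant; the landlord offers 0 and keeps 150.
Round 4 (the tenant proposes): the landlord can get 150 next round, worth 0.91 × 150 = 136.5 now, so the tenant offers 136.5, keeping 13.5.
Round 3 (the landlord proposes): the tenant can get 13.5 next round, worth 0.77 × 13.5 = 10.395 now. The landlord offers 10.395 and keeps 150 − 10.395 = 139.605.
Round 2 (the tenant proposes): the landlord can get 139.605 next round, worth 0.91 × 139.605 = 127.04055 now; the tenant offers that and keeps 22.95945.
Round 1 (the landlord proposes): the tenant can get 22.95945 next round, worth 0.77 × 22.95945 = 17.6787765 now; the landlord offers that and keeps 132.3212235.

17.68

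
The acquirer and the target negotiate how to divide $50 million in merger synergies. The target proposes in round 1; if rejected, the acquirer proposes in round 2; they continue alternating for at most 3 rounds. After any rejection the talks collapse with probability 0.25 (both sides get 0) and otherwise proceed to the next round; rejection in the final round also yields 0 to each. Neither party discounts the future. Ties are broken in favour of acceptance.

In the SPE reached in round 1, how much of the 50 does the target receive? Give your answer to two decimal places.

40.63

Round 3 (the target proposes): rejection yields 0 for the acquirer; the target offers 0 and keeps 50.
Round 2 (the acquirer proposes): rejecting gives the target an expected 0.75 × 50 = 37.5. The acquirer offers 37.5 and keeps 50 − 37.5 = 12.5.
Round 1 (the target proposes): rejecting gives the acquirer an expected 0.75 × 12.5 = 9.375. The target offers 9.375 and keeps 50 − 9.375 = 40.625.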